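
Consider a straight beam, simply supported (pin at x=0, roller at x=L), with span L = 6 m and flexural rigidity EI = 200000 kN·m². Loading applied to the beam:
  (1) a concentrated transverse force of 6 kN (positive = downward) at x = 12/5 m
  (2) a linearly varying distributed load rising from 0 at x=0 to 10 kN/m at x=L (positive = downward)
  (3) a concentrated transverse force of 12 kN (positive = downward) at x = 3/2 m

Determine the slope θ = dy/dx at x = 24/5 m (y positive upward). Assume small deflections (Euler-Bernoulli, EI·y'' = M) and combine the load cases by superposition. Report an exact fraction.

θ(24/5) = 61419/200000000 rad

Load 1 — point force P=6 kN at a=12/5 m (b=L-a=18/5):
  θ_1 = -Pa(2L²-6Lx+3x²+a²)/(6LEI)  [x>a] = -6·(12/5)·(2·6²-6·6·(24/5)+3·(24/5)²+(12/5)²)/(6·6·200000) = 81/1562500 rad
Load 2 — triangular load w₀=10 kN/m (0→w₀ over full span):
  θ_2 = -w₀(7L⁴-30L²x²+15x⁴)/(360LEI) = -10·(7·6⁴-30·6²·(24/5)²+15·(24/5)⁴)/(360·6·200000) = 2271/12500000 rad
Load 3 — point force P=12 kN at a=3/2 m (b=L-a=9/2):
  θ_3 = -Pa(2L²-6Lx+3x²+a²)/(6LEI)  [x>a] = -12·(3/2)·(2·6²-6·6·(24/5)+3·(24/5)²+(3/2)²)/(6·6·200000) = 2943/40000000 rad
Superposition: θ = Σ θ_i = 61419/200000000 rad ≈ 0.000307 rad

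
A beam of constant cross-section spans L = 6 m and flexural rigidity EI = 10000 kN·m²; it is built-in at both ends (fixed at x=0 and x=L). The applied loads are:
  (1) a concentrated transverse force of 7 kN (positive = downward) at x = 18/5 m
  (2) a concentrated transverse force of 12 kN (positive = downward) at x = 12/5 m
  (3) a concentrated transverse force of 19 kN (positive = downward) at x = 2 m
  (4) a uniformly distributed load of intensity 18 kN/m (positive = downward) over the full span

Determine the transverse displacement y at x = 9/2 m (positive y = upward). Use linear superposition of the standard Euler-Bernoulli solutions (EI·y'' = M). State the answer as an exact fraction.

y(9/2) = -242657/48000000 m

Load 1 — point force P=7 kN at a=18/5 m (b=L-a=12/5):
  y_1 = -Pa²(L-x)²(3bL-(3b+a)(L-x))/(6L³EI)  [x>a] = -7·(18/5)²·(6-(9/2))²·(3·(12/5)·6-(3·(12/5)+(18/5))·(6-(9/2)))/(6·6³·10000) = -1701/4000000 m
Load 2 — point force P=12 kN at a=12/5 m (b=L-a=18/5):
  y_2 = -Pa²(L-x)²(3bL-(3b+a)(L-x))/(6L³EI)  [x>a] = -12·(12/5)²·(6-(9/2))²·(3·(18/5)·6-(3·(18/5)+(12/5))·(6-(9/2)))/(6·6³·10000) = -27/50000 m
Load 3 — point force P=19 kN at a=2 m (b=L-a=4):
  y_3 = -Pa²(L-x)²(3bL-(3b+a)(L-x))/(6L³EI)  [x>a] = -19·2²·(6-(9/2))²·(3·4·6-(3·4+2)·(6-(9/2)))/(6·6³·10000) = -323/480000 m
Load 4 — uniform load w=18 kN/m over full span:
  y_4 = -wx²(L-x)²/(24EI) = -18·(9/2)²·(6-(9/2))²/(24·10000) = -2187/640000 m
Superposition: y = Σ y_i = -242657/48000000 m ≈ -0.005055 m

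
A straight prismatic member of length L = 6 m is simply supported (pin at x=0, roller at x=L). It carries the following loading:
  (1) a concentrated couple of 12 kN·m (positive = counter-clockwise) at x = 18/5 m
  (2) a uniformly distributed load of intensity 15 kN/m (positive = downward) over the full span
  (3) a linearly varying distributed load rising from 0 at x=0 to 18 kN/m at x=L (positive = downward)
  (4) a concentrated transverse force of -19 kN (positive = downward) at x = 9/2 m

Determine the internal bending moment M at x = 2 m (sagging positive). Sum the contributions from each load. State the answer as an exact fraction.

Load 1 — applied couple M₀=12 kN·m at a=18/5 m (b=L-a=12/5):
  M_1 = M₀x/L  [x≤a] = 12·2/6 = 4 kN·m
Load 2 — uniform load w=15 kN/m over full span:
  M_2 = wx(L-x)/2 = 15·2·(6-2)/2 = 60 kN·m
Load 3 — triangular load w₀=18 kN/m (0→w₀ over full span):
  M_3 = w₀Lx/6 - w₀x³/(6L) = 18·6·2/6 - 18·2³/(6·6) = 32 kN·m
Load 4 — point force P=-19 kN at a=9/2 m (b=L-a=3/2):
  M_4 = Pbx/L  [x≤a] = (-19)·(3/2)·2/6 = -19/2 kN·m
Superposition: M = Σ M_i = 173/2 kN·m ≈ 86.500000 kN·m

M(2) = 173/2 kN·m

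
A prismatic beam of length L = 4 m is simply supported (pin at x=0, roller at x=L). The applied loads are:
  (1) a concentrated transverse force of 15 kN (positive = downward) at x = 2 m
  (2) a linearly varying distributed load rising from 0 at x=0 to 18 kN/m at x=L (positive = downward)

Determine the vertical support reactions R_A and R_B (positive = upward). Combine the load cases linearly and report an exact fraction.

R_A = 39/2 kN, R_B = 63/2 kN

Load 1 — point force P=15 kN at a=2 m (b=L-a=2):
  R_A = Pb/L = 15·2/4 = 15/2 kN
  R_B = Pa/L = 15·2/4 = 15/2 kN
Load 2 — triangular load w₀=18 kN/m (0→w₀ over full span):
  R_A = w₀L/6 = 18·4/6 = 12 kN
  R_B = w₀L/3 = 18·4/3 = 24 kN
Superposition: R_A = 39/2 kN, R_B = 63/2 kN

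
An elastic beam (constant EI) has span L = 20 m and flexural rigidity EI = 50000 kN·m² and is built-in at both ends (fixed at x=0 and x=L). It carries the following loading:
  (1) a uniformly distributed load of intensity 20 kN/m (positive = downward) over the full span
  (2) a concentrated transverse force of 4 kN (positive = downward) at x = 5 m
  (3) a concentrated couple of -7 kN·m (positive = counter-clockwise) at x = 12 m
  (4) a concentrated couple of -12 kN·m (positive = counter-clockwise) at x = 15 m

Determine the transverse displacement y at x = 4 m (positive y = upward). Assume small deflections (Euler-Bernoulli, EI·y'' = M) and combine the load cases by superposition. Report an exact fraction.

y(4) = -321749/4687500 m

Load 1 — uniform load w=20 kN/m over full span:
  y_1 = -wx²(L-x)²/(24EI) = -20·4²·(20-4)²/(24·50000) = -128/1875 m
Load 2 — point force P=4 kN at a=5 m (b=L-a=15):
  y_2 = -Pb²x²(3aL-(3a+b)x)/(6L³EI)  [x≤a] = -4·15²·4²·(3·5·20-(3·5+15)·4)/(6·20³·50000) = -27/25000 m
Load 3 — applied couple M₀=-7 kN·m at a=12 m (b=L-a=8):
  y_3 = (R_Ax³/6 - M_Ax²/2)/EI  [x≤a] with R_A=-63/125, M_A=-56/25 = ((-63/125)·4³/6 - (-56/25)·4²/2)/50000 = 98/390625 m
Load 4 — applied couple M₀=-12 kN·m at a=15 m (b=L-a=5):
  y_4 = (R_Ax³/6 - M_Ax²/2)/EI  [x≤a] with R_A=-27/40, M_A=-15/4 = ((-27/40)·4³/6 - (-15/4)·4²/2)/50000 = 57/125000 m
Superposition: y = Σ y_i = -321749/4687500 m ≈ -0.068640 m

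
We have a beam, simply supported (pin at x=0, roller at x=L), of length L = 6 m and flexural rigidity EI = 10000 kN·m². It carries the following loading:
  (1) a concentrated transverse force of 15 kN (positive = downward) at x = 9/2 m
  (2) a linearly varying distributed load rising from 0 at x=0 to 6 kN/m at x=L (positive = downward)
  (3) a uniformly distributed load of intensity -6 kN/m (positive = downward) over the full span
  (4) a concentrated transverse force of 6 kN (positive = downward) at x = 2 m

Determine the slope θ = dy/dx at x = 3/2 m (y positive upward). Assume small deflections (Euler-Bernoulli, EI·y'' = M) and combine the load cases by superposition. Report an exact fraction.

Load 1 — point force P=15 kN at a=9/2 m (b=L-a=3/2):
  θ_1 = -Pb(L²-b²-3x²)/(6LEI)  [x≤a] = -15·(3/2)·(6²-(3/2)²-3·(3/2)²)/(6·6·10000) = -27/16000 rad
Load 2 — triangular load w₀=6 kN/m (0→w₀ over full span):
  θ_2 = -w₀(7L⁴-30L²x²+15x⁴)/(360LEI) = -6·(7·6⁴-30·6²·(3/2)²+15·(3/2)⁴)/(360·6·10000) = -11943/6400000 rad
Load 3 — uniform load w=-6 kN/m over full span:
  θ_3 = -w(L³-6Lx²+4x³)/(24EI) = -(-6)·(6³-6·6·(3/2)²+4·(3/2)³)/(24·10000) = 297/80000 rad
Load 4 — point force P=6 kN at a=2 m (b=L-a=4):
  θ_4 = -Pb(L²-b²-3x²)/(6LEI)  [x≤a] = -6·4·(6²-4²-3·(3/2)²)/(6·6·10000) = -53/60000 rad
Superposition: θ = Σ θ_i = -13909/19200000 rad ≈ -0.000724 rad

θ(3/2) = -13909/19200000 rad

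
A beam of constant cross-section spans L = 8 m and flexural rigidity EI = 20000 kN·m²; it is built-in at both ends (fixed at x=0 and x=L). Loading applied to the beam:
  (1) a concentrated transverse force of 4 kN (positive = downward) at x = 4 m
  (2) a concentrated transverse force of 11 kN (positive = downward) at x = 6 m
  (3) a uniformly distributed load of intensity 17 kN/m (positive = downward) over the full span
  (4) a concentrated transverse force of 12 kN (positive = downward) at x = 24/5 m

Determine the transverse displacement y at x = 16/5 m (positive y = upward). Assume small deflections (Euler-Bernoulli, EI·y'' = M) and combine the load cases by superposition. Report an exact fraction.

y(16/5) = -622631/58593750 m

Load 1 — point force P=4 kN at a=4 m (b=L-a=4):
  y_1 = -Pb²x²(3aL-(3a+b)x)/(6L³EI)  [x≤a] = -4·4²·(16/5)²·(3·4·8-(3·4+4)·(16/5))/(6·8³·20000) = -112/234375 m
Load 2 — point force P=11 kN at a=6 m (b=L-a=2):
  y_2 = -Pb²x²(3aL-(3a+b)x)/(6L³EI)  [x≤a] = -11·2²·(16/5)²·(3·6·8-(3·6+2)·(16/5))/(6·8³·20000) = -11/18750 m
Load 3 — uniform load w=17 kN/m over full span:
  y_3 = -wx²(L-x)²/(24EI) = -17·(16/5)²·(8-(16/5))²/(24·20000) = -3264/390625 m
Load 4 — point force P=12 kN at a=24/5 m (b=L-a=16/5):
  y_4 = -Pb²x²(3aL-(3a+b)x)/(6L³EI)  [x≤a] = -12·(16/5)²·(16/5)²·(3·(24/5)·8-(3·(24/5)+(16/5))·(16/5))/(6·8³·20000) = -11776/9765625 m
Superposition: y = Σ y_i = -622631/58593750 m ≈ -0.010626 m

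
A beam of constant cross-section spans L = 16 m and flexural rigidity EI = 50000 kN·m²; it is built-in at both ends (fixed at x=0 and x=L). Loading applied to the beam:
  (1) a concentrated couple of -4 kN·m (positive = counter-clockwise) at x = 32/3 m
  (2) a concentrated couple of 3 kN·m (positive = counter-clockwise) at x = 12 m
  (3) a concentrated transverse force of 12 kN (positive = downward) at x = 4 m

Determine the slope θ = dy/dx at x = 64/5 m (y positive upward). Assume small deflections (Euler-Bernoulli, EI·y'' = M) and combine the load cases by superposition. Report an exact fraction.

Load 1 — applied couple M₀=-4 kN·m at a=32/3 m (b=L-a=16/3):
  θ_1 = (R_Ax²/2 - M_Ax - M₀(x-a))/EI  [x>a] with R_A=-1/3, M_A=-4/3 = ((-1/3)·(64/5)²/2 - (-4/3)·(64/5) - (-4)·((64/5)-(32/3)))/50000 = -8/234375 rad
Load 2 — applied couple M₀=3 kN·m at a=12 m (b=L-a=4):
  θ_2 = (R_Ax²/2 - M_Ax - M₀(x-a))/EI  [x>a] with R_A=27/128, M_A=15/16 = ((27/128)·(64/5)²/2 - (15/16)·(64/5) - 3·((64/5)-12))/50000 = 9/156250 rad
Load 3 — point force P=12 kN at a=4 m (b=L-a=12):
  θ_3 = Pa²(L-x)(2bL-(3b+a)(L-x))/(2L³EI)  [x>a] = 12·4²·(16-(64/5))·(2·12·16-(3·12+4)·(16-(64/5)))/(2·16³·50000) = 6/15625 rad
Superposition: θ = Σ θ_i = 191/468750 rad ≈ 0.000407 rad

θ(64/5) = 191/468750 rad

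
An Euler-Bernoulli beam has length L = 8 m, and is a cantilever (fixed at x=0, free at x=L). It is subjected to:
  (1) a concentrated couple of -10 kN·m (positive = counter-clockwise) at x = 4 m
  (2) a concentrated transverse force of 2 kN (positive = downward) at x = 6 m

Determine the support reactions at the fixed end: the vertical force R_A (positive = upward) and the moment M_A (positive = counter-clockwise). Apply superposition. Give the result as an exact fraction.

Load 1 — applied couple M₀=-10 kN·m at a=4 m (b=L-a=4):
  R_A = 0 kN
  M_A = -M₀ = -(-10) = 10 kN·m
Load 2 — point force P=2 kN at a=6 m (b=L-a=2):
  R_A = P = 2 kN
  M_A = Pa = 2·6 = 12 kN·m
Superposition: R_A = 2 kN, M_A = 22 kN·m

R_A = 2 kN, M_A = 22 kN·m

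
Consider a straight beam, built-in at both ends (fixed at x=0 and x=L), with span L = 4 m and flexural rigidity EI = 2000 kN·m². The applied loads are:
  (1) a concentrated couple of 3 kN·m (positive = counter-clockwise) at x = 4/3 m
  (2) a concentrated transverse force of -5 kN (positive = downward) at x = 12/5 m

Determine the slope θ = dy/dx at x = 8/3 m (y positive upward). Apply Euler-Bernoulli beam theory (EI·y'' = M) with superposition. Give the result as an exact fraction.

θ(8/3) = -79/112500 rad

Load 1 — applied couple M₀=3 kN·m at a=4/3 m (b=L-a=8/3):
  θ_1 = (R_Ax²/2 - M_Ax - M₀(x-a))/EI  [x>a] with R_A=1, M_A=0 = (1·(8/3)²/2 - 0·(8/3) - 3·((8/3)-(4/3)))/2000 = -1/4500 rad
Load 2 — point force P=-5 kN at a=12/5 m (b=L-a=8/5):
  θ_2 = Pa²(L-x)(2bL-(3b+a)(L-x))/(2L³EI)  [x>a] = (-5)·(12/5)²·(4-(8/3))·(2·(8/5)·4-(3·(8/5)+(12/5))·(4-(8/3)))/(2·4³·2000) = -3/6250 rad
Superposition: θ = Σ θ_i = -79/112500 rad ≈ -0.000702 rad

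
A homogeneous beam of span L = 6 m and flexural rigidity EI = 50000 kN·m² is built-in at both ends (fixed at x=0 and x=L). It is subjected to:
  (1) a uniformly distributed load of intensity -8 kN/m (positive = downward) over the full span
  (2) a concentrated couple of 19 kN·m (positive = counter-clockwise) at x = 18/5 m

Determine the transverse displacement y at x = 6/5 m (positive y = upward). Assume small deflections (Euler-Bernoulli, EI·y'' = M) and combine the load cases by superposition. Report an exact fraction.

Load 1 — uniform load w=-8 kN/m over full span:
  y_1 = -wx²(L-x)²/(24EI) = -(-8)·(6/5)²·(6-(6/5))²/(24·50000) = 432/1953125 m
Load 2 — applied couple M₀=19 kN·m at a=18/5 m (b=L-a=12/5):
  y_2 = (R_Ax³/6 - M_Ax²/2)/EI  [x≤a] with R_A=114/25, M_A=152/25 = ((114/25)·(6/5)³/6 - (152/25)·(6/5)²/2)/50000 = -1197/19531250 m
Superposition: y = Σ y_i = 3123/19531250 m ≈ 0.000160 m

y(6/5) = 3123/19531250 m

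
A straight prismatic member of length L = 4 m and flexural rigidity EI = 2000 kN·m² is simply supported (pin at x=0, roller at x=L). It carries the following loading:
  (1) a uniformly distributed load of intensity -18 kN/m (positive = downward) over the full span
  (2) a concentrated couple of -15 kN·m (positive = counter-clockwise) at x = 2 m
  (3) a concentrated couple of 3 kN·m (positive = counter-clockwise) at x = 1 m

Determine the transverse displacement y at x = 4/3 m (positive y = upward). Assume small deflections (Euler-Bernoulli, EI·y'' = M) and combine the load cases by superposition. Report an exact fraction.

Load 1 — uniform load w=-18 kN/m over full span:
  y_1 = -wx(L³-2Lx²+x³)/(24EI) = -(-18)·(4/3)·(4³-2·4·(4/3)²+(4/3)³)/(24·2000) = 88/3375 m
Load 2 — applied couple M₀=-15 kN·m at a=2 m (b=L-a=2):
  y_2 = (M₀x³/(6L)+C₁x)/EI  [x≤a] with C₁=M₀(3b²-L²)/(6L)=5/2 = ((-15)·(4/3)³/(6·4)+(5/2)·(4/3))/2000 = 1/1080 m
Load 3 — applied couple M₀=3 kN·m at a=1 m (b=L-a=3):
  y_3 = (M₀x³/(6L)-M₀(x-a)²/2+C₁x)/EI  [x>a] with C₁=M₀(3b²-L²)/(6L)=11/8 = (3·(4/3)³/(6·4)-3·((4/3)-1)²/2+(11/8)·(4/3))/2000 = 53/54000 m
Superposition: y = Σ y_i = 1511/54000 m ≈ 0.027981 m

y(4/3) = 1511/54000 m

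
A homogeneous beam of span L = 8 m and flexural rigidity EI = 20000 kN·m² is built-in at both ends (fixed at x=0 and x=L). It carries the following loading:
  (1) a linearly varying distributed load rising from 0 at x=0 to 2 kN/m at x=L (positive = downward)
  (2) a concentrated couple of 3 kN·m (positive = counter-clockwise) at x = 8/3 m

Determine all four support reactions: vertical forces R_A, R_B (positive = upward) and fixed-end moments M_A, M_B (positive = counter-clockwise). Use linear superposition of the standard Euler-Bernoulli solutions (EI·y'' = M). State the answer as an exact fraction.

R_A = 29/10 kN, M_A = 64/15 kN·m, R_B = 51/10 kN, M_B = -27/5 kN·m

Load 1 — triangular load w₀=2 kN/m (0→w₀ over full span):
  R_A = 3w₀L/20 = 3·2·8/20 = 12/5 kN
  M_A = w₀L²/30 = 2·8²/30 = 64/15 kN·m
  R_B = 7w₀L/20 = 7·2·8/20 = 28/5 kN
  M_B = -w₀L²/20 = -2·8²/20 = -32/5 kN·m
Load 2 — applied couple M₀=3 kN·m at a=8/3 m (b=L-a=16/3):
  R_A = 6M₀ab/L³ = 6·3·(8/3)·(16/3)/8³ = 1/2 kN
  M_A = M₀b(2a-b)/L² = 3·(16/3)·(2·(8/3)-(16/3))/8² = 0 kN·m
  R_B = -6M₀ab/L³ = -6·3·(8/3)·(16/3)/8³ = -1/2 kN
  M_B = M₀a(2b-a)/L² = 3·(8/3)·(2·(16/3)-(8/3))/8² = 1 kN·m
Superposition: R_A = 29/10 kN, M_A = 64/15 kN·m, R_B = 51/10 kN, M_B = -27/5 kN·m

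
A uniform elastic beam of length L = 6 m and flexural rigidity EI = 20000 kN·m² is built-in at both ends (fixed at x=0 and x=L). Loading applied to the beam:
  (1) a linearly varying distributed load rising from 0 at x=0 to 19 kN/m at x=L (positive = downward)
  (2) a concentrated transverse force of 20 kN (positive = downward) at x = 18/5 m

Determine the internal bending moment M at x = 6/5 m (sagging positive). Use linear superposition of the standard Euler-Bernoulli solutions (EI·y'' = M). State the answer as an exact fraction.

Load 1 — triangular load w₀=19 kN/m (0→w₀ over full span):
  M_1 = 3w₀Lx/20 - w₀L²/30 - w₀x³/(6L) = 3·19·6·(6/5)/20 - 19·6²/30 - 19·(6/5)³/(6·6) = -399/125 kN·m
Load 2 — point force P=20 kN at a=18/5 m (b=L-a=12/5):
  M_2 = Pb²(3a+b)x/L³ - Pab²/L²  [x≤a] = 20·(12/5)²·(3·(18/5)+(12/5))·(6/5)/6³ - 20·(18/5)·(12/5)²/6² = -384/125 kN·m
Superposition: M = Σ M_i = -783/125 kN·m ≈ -6.264000 kN·m

M(6/5) = -783/125 kN·m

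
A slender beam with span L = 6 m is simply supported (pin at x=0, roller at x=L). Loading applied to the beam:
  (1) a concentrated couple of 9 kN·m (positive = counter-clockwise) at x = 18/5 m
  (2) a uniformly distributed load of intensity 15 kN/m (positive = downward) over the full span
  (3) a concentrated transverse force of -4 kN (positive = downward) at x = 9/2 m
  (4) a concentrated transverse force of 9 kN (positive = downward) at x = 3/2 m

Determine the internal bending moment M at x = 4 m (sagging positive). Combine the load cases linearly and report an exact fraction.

Load 1 — applied couple M₀=9 kN·m at a=18/5 m (b=L-a=12/5):
  M_1 = M₀x/L - M₀  [x>a] = 9·4/6 - 9 = -3 kN·m
Load 2 — uniform load w=15 kN/m over full span:
  M_2 = wx(L-x)/2 = 15·4·(6-4)/2 = 60 kN·m
Load 3 — point force P=-4 kN at a=9/2 m (b=L-a=3/2):
  M_3 = Pbx/L  [x≤a] = (-4)·(3/2)·4/6 = -4 kN·m
Load 4 — point force P=9 kN at a=3/2 m (b=L-a=9/2):
  M_4 = Pa(L-x)/L  [x>a] = 9·(3/2)·(6-4)/6 = 9/2 kN·m
Superposition: M = Σ M_i = 115/2 kN·m ≈ 57.500000 kN·m

M(4) = 115/2 kN·m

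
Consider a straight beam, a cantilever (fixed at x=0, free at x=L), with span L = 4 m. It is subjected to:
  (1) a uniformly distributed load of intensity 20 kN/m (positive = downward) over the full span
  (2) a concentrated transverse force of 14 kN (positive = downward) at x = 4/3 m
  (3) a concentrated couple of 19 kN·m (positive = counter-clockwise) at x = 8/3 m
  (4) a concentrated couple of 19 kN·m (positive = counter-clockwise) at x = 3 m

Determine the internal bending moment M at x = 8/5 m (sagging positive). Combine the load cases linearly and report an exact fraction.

Load 1 — uniform load w=20 kN/m over full span:
  M_1 = -w(L-x)²/2 = -20·(4-(8/5))²/2 = -288/5 kN·m
Load 2 — point force P=14 kN at a=4/3 m (b=L-a=8/3):
  M_2 = 0  [x>a] = 0 kN·m
Load 3 — applied couple M₀=19 kN·m at a=8/3 m (b=L-a=4/3):
  M_3 = M₀  [x≤a] = 19 = 19 kN·m
Load 4 — applied couple M₀=19 kN·m at a=3 m (b=L-a=1):
  M_4 = M₀  [x≤a] = 19 = 19 kN·m
Superposition: M = Σ M_i = -98/5 kN·m ≈ -19.600000 kN·m

M(8/5) = -98/5 kN·m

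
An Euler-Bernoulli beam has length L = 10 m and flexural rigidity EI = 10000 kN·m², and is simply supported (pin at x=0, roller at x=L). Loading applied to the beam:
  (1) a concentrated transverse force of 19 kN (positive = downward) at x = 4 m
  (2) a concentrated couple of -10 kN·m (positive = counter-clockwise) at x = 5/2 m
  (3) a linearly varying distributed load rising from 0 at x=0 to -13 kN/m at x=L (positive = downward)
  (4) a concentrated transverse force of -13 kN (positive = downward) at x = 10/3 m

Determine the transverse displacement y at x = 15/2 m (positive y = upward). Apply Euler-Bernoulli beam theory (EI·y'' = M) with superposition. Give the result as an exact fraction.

y(15/2) = 20786873/414720000 m

Load 1 — point force P=19 kN at a=4 m (b=L-a=6):
  y_1 = -Pa(L-x)(2Lx-a²-x²)/(6LEI)  [x>a] = -19·4·(10-(15/2))·(2·10·(15/2)-4²-(15/2)²)/(6·10·10000) = -5909/240000 m
Load 2 — applied couple M₀=-10 kN·m at a=5/2 m (b=L-a=15/2):
  y_2 = (M₀x³/(6L)-M₀(x-a)²/2+C₁x)/EI  [x>a] with C₁=M₀(3b²-L²)/(6L)=-275/24 = ((-10)·(15/2)³/(6·10)-(-10)·((15/2)-(5/2))²/2+(-275/24)·(15/2))/10000 = -1/320 m
Load 3 — triangular load w₀=-13 kN/m (0→w₀ over full span):
  y_3 = -w₀x(7L⁴-10L²x²+3x⁴)/(360LEI) = -(-13)·(15/2)·(7·10⁴-10·10²·(15/2)²+3·(15/2)⁴)/(360·10·10000) = 1547/24576 m
Load 4 — point force P=-13 kN at a=10/3 m (b=L-a=20/3):
  y_4 = -Pa(L-x)(2Lx-a²-x²)/(6LEI)  [x>a] = -(-13)·(10/3)·(10-(15/2))·(2·10·(15/2)-(10/3)²-(15/2)²)/(6·10·10000) = 1547/103680 m
Superposition: y = Σ y_i = 20786873/414720000 m ≈ 0.050123 m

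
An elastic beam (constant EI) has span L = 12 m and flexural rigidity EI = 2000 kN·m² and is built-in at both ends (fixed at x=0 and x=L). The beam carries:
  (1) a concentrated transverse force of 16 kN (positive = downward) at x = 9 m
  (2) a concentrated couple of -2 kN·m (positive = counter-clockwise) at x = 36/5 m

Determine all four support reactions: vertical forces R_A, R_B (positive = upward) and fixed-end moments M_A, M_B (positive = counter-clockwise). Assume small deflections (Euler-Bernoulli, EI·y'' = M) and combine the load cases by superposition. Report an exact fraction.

R_A = 113/50 kN, M_A = 209/25 kN·m, R_B = 687/50 kN, M_B = -681/25 kN·m

Load 1 — point force P=16 kN at a=9 m (b=L-a=3):
  R_A = Pb²(3a+b)/L³ = 16·3²·(3·9+3)/12³ = 5/2 kN
  M_A = Pab²/L² = 16·9·3²/12² = 9 kN·m
  R_B = Pa²(a+3b)/L³ = 16·9²·(9+3·3)/12³ = 27/2 kN
  M_B = -Pa²b/L² = -16·9²·3/12² = -27 kN·m
Load 2 — applied couple M₀=-2 kN·m at a=36/5 m (b=L-a=24/5):
  R_A = 6M₀ab/L³ = 6·(-2)·(36/5)·(24/5)/12³ = -6/25 kN
  M_A = M₀b(2a-b)/L² = (-2)·(24/5)·(2·(36/5)-(24/5))/12² = -16/25 kN·m
  R_B = -6M₀ab/L³ = -6·(-2)·(36/5)·(24/5)/12³ = 6/25 kN
  M_B = M₀a(2b-a)/L² = (-2)·(36/5)·(2·(24/5)-(36/5))/12² = -6/25 kN·m
Superposition: R_A = 113/50 kN, M_A = 209/25 kN·m, R_B = 687/50 kN, M_B = -681/25 kN·m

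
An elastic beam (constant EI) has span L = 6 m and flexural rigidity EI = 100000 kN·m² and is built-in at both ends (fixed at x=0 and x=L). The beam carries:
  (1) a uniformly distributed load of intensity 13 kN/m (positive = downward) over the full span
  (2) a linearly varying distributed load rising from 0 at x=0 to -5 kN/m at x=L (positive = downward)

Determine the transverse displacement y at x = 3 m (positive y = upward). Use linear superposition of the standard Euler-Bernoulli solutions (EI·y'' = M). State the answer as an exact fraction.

y(3) = -567/1600000 m

Load 1 — uniform load w=13 kN/m over full span:
  y_1 = -wx²(L-x)²/(24EI) = -13·3²·(6-3)²/(24·100000) = -351/800000 m
Load 2 — triangular load w₀=-5 kN/m (0→w₀ over full span):
  y_2 = -w₀x²(L-x)²(x+2L)/(120LEI) = -(-5)·3²·(6-3)²·(3+2·6)/(120·6·100000) = 27/320000 m
Superposition: y = Σ y_i = -567/1600000 m ≈ -0.000354 m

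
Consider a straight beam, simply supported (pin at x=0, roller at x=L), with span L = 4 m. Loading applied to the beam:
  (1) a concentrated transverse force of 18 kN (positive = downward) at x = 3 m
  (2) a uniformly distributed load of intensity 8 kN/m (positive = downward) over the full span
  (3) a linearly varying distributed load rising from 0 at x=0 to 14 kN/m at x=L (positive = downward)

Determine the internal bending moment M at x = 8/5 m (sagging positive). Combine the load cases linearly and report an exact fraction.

M(8/5) = 4388/125 kN·m

Load 1 — point force P=18 kN at a=3 m (b=L-a=1):
  M_1 = Pbx/L  [x≤a] = 18·1·(8/5)/4 = 36/5 kN·m
Load 2 — uniform load w=8 kN/m over full span:
  M_2 = wx(L-x)/2 = 8·(8/5)·(4-(8/5))/2 = 384/25 kN·m
Load 3 — triangular load w₀=14 kN/m (0→w₀ over full span):
  M_3 = w₀Lx/6 - w₀x³/(6L) = 14·4·(8/5)/6 - 14·(8/5)³/(6·4) = 1568/125 kN·m
Superposition: M = Σ M_i = 4388/125 kN·m ≈ 35.104000 kN·m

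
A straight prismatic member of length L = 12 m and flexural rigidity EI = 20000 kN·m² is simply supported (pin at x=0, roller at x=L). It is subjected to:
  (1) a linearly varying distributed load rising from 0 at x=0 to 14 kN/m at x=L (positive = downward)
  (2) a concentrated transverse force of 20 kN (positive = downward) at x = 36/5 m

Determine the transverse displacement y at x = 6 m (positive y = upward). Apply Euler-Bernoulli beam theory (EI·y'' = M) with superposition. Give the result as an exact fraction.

y(6) = -32121/250000 m

Load 1 — triangular load w₀=14 kN/m (0→w₀ over full span):
  y_1 = -w₀x(7L⁴-10L²x²+3x⁴)/(360LEI) = -14·6·(7·12⁴-10·12²·6²+3·6⁴)/(360·12·20000) = -189/2000 m
Load 2 — point force P=20 kN at a=36/5 m (b=L-a=24/5):
  y_2 = -Pbx(L²-b²-x²)/(6LEI)  [x≤a] = -20·(24/5)·6·(12²-(24/5)²-6²)/(6·12·20000) = -531/15625 m
Superposition: y = Σ y_i = -32121/250000 m ≈ -0.128484 m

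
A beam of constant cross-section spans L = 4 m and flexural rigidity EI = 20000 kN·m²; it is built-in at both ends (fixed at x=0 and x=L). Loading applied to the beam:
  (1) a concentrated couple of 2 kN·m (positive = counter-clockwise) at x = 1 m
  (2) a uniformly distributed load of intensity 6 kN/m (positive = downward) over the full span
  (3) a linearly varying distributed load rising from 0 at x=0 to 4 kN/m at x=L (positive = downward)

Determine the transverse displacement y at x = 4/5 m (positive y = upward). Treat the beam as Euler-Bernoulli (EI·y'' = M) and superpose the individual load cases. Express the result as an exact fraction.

Load 1 — applied couple M₀=2 kN·m at a=1 m (b=L-a=3):
  y_1 = (R_Ax³/6 - M_Ax²/2)/EI  [x≤a] with R_A=9/16, M_A=-3/8 = ((9/16)·(4/5)³/6 - (-3/8)·(4/5)²/2)/20000 = 21/2500000 m
Load 2 — uniform load w=6 kN/m over full span:
  y_2 = -wx²(L-x)²/(24EI) = -6·(4/5)²·(4-(4/5))²/(24·20000) = -32/390625 m
Load 3 — triangular load w₀=4 kN/m (0→w₀ over full span):
  y_3 = -w₀x²(L-x)²(x+2L)/(120LEI) = -4·(4/5)²·(4-(4/5))²·((4/5)+2·4)/(120·4·20000) = -704/29296875 m
Superposition: y = Σ y_i = -91453/937500000 m ≈ -0.000098 m

y(4/5) = -91453/937500000 m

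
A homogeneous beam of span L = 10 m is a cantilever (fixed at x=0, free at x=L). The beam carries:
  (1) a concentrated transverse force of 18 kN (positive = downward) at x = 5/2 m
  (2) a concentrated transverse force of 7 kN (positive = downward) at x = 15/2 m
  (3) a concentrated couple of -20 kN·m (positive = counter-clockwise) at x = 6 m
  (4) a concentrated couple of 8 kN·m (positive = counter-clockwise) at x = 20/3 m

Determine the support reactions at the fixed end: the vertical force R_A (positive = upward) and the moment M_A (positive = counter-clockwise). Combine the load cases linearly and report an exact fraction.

R_A = 25 kN, M_A = 219/2 kN·m

Load 1 — point force P=18 kN at a=5/2 m (b=L-a=15/2):
  R_A = P = 18 kN
  M_A = Pa = 18·(5/2) = 45 kN·m
Load 2 — point force P=7 kN at a=15/2 m (b=L-a=5/2):
  R_A = P = 7 kN
  M_A = Pa = 7·(15/2) = 105/2 kN·m
Load 3 — applied couple M₀=-20 kN·m at a=6 m (b=L-a=4):
  R_A = 0 kN
  M_A = -M₀ = -(-20) = 20 kN·m
Load 4 — applied couple M₀=8 kN·m at a=20/3 m (b=L-a=10/3):
  R_A = 0 kN
  M_A = -M₀ = -8 kN·m
Superposition: R_A = 25 kN, M_A = 219/2 kN·m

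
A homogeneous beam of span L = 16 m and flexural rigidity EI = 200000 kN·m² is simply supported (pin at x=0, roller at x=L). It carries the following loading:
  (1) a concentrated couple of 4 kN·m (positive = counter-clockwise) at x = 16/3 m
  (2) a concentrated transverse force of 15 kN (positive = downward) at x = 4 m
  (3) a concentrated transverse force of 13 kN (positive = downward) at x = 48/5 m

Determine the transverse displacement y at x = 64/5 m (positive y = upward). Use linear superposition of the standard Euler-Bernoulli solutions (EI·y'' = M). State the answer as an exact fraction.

y(64/5) = -37867/7031250 m

Load 1 — applied couple M₀=4 kN·m at a=16/3 m (b=L-a=32/3):
  y_1 = (M₀x³/(6L)-M₀(x-a)²/2+C₁x)/EI  [x>a] with C₁=M₀(3b²-L²)/(6L)=32/9 = (4·(64/5)³/(6·16)-4·((64/5)-(16/3))²/2+(32/9)·(64/5))/200000 = 376/3515625 m
Load 2 — point force P=15 kN at a=4 m (b=L-a=12):
  y_2 = -Pa(L-x)(2Lx-a²-x²)/(6LEI)  [x>a] = -15·4·(16-(64/5))·(2·16·(64/5)-4²-(64/5)²)/(6·16·200000) = -359/156250 m
Load 3 — point force P=13 kN at a=48/5 m (b=L-a=32/5):
  y_3 = -Pa(L-x)(2Lx-a²-x²)/(6LEI)  [x>a] = -13·(48/5)·(16-(64/5))·(2·16·(64/5)-(48/5)²-(64/5)²)/(6·16·200000) = -1248/390625 m
Superposition: y = Σ y_i = -37867/7031250 m ≈ -0.005386 m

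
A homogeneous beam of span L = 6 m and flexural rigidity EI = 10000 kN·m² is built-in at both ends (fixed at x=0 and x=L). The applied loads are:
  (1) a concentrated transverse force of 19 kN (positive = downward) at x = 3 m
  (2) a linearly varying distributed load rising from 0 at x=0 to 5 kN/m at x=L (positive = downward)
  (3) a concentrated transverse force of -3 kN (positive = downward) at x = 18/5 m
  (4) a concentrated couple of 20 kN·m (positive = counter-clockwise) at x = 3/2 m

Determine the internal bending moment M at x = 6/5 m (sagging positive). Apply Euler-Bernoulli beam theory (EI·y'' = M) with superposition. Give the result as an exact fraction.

Load 1 — point force P=19 kN at a=3 m (b=L-a=3):
  M_1 = Pb²(3a+b)x/L³ - Pab²/L²  [x≤a] = 19·3²·(3·3+3)·(6/5)/6³ - 19·3·3²/6² = -57/20 kN·m
Load 2 — triangular load w₀=5 kN/m (0→w₀ over full span):
  M_2 = 3w₀Lx/20 - w₀L²/30 - w₀x³/(6L) = 3·5·6·(6/5)/20 - 5·6²/30 - 5·(6/5)³/(6·6) = -21/25 kN·m
Load 3 — point force P=-3 kN at a=18/5 m (b=L-a=12/5):
  M_3 = Pb²(3a+b)x/L³ - Pab²/L²  [x≤a] = (-3)·(12/5)²·(3·(18/5)+(12/5))·(6/5)/6³ - (-3)·(18/5)·(12/5)²/6² = 288/625 kN·m
Load 4 — applied couple M₀=20 kN·m at a=3/2 m (b=L-a=9/2):
  M_4 = R_Ax - M_A  [x≤a] with R_A=15/4, M_A=-15/4 = (15/4)·(6/5) - (-15/4) = 33/4 kN·m
Superposition: M = Σ M_i = 3138/625 kN·m ≈ 5.020800 kN·m

M(6/5) = 3138/625 kN·m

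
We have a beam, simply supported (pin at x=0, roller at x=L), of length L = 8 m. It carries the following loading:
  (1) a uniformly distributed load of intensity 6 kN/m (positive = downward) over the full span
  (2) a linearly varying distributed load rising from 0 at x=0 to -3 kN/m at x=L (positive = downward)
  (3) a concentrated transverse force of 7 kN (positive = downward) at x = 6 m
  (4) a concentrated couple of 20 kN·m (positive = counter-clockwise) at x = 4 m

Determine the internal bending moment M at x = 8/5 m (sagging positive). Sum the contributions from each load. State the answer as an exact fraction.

Load 1 — uniform load w=6 kN/m over full span:
  M_1 = wx(L-x)/2 = 6·(8/5)·(8-(8/5))/2 = 768/25 kN·m
Load 2 — triangular load w₀=-3 kN/m (0→w₀ over full span):
  M_2 = w₀Lx/6 - w₀x³/(6L) = (-3)·8·(8/5)/6 - (-3)·(8/5)³/(6·8) = -768/125 kN·m
Load 3 — point force P=7 kN at a=6 m (b=L-a=2):
  M_3 = Pbx/L  [x≤a] = 7·2·(8/5)/8 = 14/5 kN·m
Load 4 — applied couple M₀=20 kN·m at a=4 m (b=L-a=4):
  M_4 = M₀x/L  [x≤a] = 20·(8/5)/8 = 4 kN·m
Superposition: M = Σ M_i = 3922/125 kN·m ≈ 31.376000 kN·m

M(8/5) = 3922/125 kN·m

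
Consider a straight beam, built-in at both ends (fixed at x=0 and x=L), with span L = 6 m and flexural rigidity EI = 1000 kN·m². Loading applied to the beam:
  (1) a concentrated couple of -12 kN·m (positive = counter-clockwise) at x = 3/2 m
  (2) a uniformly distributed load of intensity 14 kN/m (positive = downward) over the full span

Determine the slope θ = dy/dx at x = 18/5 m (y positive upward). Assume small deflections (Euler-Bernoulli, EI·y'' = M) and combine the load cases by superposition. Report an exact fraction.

Load 1 — applied couple M₀=-12 kN·m at a=3/2 m (b=L-a=9/2):
  θ_1 = (R_Ax²/2 - M_Ax - M₀(x-a))/EI  [x>a] with R_A=-9/4, M_A=9/4 = ((-9/4)·(18/5)²/2 - (9/4)·(18/5) - (-12)·((18/5)-(3/2)))/1000 = 63/25000 rad
Load 2 — uniform load w=14 kN/m over full span:
  θ_2 = -wx(L-x)(L-2x)/(12EI) = -14·(18/5)·(6-(18/5))·(6-2·(18/5))/(12·1000) = 189/15625 rad
Superposition: θ = Σ θ_i = 1827/125000 rad ≈ 0.014616 rad

θ(18/5) = 1827/125000 rad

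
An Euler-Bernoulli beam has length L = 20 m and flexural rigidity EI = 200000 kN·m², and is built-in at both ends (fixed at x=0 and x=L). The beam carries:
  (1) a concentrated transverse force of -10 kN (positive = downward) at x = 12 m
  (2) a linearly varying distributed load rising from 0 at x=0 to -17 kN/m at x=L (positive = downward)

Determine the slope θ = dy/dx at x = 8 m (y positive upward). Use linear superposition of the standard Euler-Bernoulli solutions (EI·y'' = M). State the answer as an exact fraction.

Load 1 — point force P=-10 kN at a=12 m (b=L-a=8):
  θ_1 = -Pb²x(2aL-(3a+b)x)/(2L³EI)  [x≤a] = -(-10)·8²·8·(2·12·20-(3·12+8)·8)/(2·20³·200000) = 16/78125 rad
Load 2 — triangular load w₀=-17 kN/m (0→w₀ over full span):
  θ_2 = -w₀(2x(L-x)(L-2x)(x+2L)+x²(L-x)²)/(120LEI) = -(-17)·(2·8·(20-8)·(20-2·8)·(8+2·20)+8²·(20-8)²)/(120·20·200000) = 51/31250 rad
Superposition: θ = Σ θ_i = 287/156250 rad ≈ 0.001837 rad

θ(8) = 287/156250 rad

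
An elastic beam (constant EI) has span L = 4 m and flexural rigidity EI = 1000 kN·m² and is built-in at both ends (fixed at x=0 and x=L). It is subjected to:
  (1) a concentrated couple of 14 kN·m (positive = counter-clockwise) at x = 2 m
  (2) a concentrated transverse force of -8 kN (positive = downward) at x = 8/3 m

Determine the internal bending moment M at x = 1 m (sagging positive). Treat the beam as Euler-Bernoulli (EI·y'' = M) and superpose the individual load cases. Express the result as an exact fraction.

M(1) = 221/108 kN·m

Load 1 — applied couple M₀=14 kN·m at a=2 m (b=L-a=2):
  M_1 = R_Ax - M_A  [x≤a] with R_A=21/4, M_A=7/2 = (21/4)·1 - (7/2) = 7/4 kN·m
Load 2 — point force P=-8 kN at a=8/3 m (b=L-a=4/3):
  M_2 = Pb²(3a+b)x/L³ - Pab²/L²  [x≤a] = (-8)·(4/3)²·(3·(8/3)+(4/3))·1/4³ - (-8)·(8/3)·(4/3)²/4² = 8/27 kN·m
Superposition: M = Σ M_i = 221/108 kN·m ≈ 2.046296 kN·m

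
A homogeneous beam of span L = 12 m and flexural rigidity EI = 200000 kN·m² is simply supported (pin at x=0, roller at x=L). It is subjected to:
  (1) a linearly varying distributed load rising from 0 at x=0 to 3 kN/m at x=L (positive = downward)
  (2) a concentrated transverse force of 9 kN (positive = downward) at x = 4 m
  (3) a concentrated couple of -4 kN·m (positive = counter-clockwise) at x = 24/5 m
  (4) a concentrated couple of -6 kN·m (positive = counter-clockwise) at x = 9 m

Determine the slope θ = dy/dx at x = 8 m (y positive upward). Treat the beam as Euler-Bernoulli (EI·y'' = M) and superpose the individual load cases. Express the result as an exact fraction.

θ(8) = 25133/60000000 rad

Load 1 — triangular load w₀=3 kN/m (0→w₀ over full span):
  θ_1 = -w₀(7L⁴-30L²x²+15x⁴)/(360LEI) = -3·(7·12⁴-30·12²·8²+15·8⁴)/(360·12·200000) = 91/375000 rad
Load 2 — point force P=9 kN at a=4 m (b=L-a=8):
  θ_2 = -Pa(2L²-6Lx+3x²+a²)/(6LEI)  [x>a] = -9·4·(2·12²-6·12·8+3·8²+4²)/(6·12·200000) = 1/5000 rad
Load 3 — applied couple M₀=-4 kN·m at a=24/5 m (b=L-a=36/5):
  θ_3 = (M₀x²/(2L)-M₀(x-a)+C₁)/EI  [x>a] with C₁=M₀(3b²-L²)/(6L)=-16/25 = ((-4)·8²/(2·12)-(-4)·(8-(24/5))+(-16/25))/200000 = 7/937500 rad
Load 4 — applied couple M₀=-6 kN·m at a=9 m (b=L-a=3):
  θ_4 = (M₀x²/(2L)+C₁)/EI  [x≤a] with C₁=M₀(3b²-L²)/(6L)=39/4 = ((-6)·8²/(2·12)+(39/4))/200000 = -1/32000 rad
Superposition: θ = Σ θ_i = 25133/60000000 rad ≈ 0.000419 rad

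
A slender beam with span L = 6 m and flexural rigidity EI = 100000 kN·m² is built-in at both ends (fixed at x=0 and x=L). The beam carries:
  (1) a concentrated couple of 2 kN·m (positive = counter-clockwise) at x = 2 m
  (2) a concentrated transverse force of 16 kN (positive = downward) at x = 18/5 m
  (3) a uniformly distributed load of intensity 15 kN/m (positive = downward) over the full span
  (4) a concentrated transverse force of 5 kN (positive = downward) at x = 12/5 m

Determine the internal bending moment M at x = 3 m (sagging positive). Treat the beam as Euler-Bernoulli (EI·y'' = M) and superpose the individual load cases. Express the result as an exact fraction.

M(3) = 4787/150 kN·m

Load 1 — applied couple M₀=2 kN·m at a=2 m (b=L-a=4):
  M_1 = R_Ax - M_A - M₀  [x>a] with R_A=4/9, M_A=0 = (4/9)·3 - 0 - 2 = -2/3 kN·m
Load 2 — point force P=16 kN at a=18/5 m (b=L-a=12/5):
  M_2 = Pb²(3a+b)x/L³ - Pab²/L²  [x≤a] = 16·(12/5)²·(3·(18/5)+(12/5))·3/6³ - 16·(18/5)·(12/5)²/6² = 192/25 kN·m
Load 3 — uniform load w=15 kN/m over full span:
  M_3 = wLx/2 - wL²/12 - wx²/2 = 15·6·3/2 - 15·6²/12 - 15·3²/2 = 45/2 kN·m
Load 4 — point force P=5 kN at a=12/5 m (b=L-a=18/5):
  M_4 = Pa²(a+3b)(L-x)/L³ - Pa²b/L²  [x>a] = 5·(12/5)²·((12/5)+3·(18/5))·(6-3)/6³ - 5·(12/5)²·(18/5)/6² = 12/5 kN·m
Superposition: M = Σ M_i = 4787/150 kN·m ≈ 31.913333 kN·m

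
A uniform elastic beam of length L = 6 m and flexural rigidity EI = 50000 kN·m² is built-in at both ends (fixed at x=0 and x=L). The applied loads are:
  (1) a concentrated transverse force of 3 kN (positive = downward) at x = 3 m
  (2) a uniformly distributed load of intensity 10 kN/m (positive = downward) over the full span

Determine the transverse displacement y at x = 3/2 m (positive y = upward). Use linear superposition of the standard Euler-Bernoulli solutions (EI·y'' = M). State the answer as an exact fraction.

Load 1 — point force P=3 kN at a=3 m (b=L-a=3):
  y_1 = -Pb²x²(3aL-(3a+b)x)/(6L³EI)  [x≤a] = -3·3²·(3/2)²·(3·3·6-(3·3+3)·(3/2))/(6·6³·50000) = -27/800000 m
Load 2 — uniform load w=10 kN/m over full span:
  y_2 = -wx²(L-x)²/(24EI) = -10·(3/2)²·(6-(3/2))²/(24·50000) = -243/640000 m
Superposition: y = Σ y_i = -1323/3200000 m ≈ -0.000413 m

y(3/2) = -1323/3200000 m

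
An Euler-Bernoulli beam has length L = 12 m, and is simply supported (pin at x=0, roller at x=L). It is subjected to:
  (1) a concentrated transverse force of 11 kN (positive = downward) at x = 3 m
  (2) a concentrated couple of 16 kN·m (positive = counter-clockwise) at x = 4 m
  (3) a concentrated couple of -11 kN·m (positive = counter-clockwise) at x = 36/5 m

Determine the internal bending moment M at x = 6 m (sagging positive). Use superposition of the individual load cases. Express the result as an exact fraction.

M(6) = 3 kN·m

Load 1 — point force P=11 kN at a=3 m (b=L-a=9):
  M_1 = Pa(L-x)/L  [x>a] = 11·3·(12-6)/12 = 33/2 kN·m
Load 2 — applied couple M₀=16 kN·m at a=4 m (b=L-a=8):
  M_2 = M₀x/L - M₀  [x>a] = 16·6/12 - 16 = -8 kN·m
Load 3 — applied couple M₀=-11 kN·m at a=36/5 m (b=L-a=24/5):
  M_3 = M₀x/L  [x≤a] = (-11)·6/12 = -11/2 kN·m
Superposition: M = Σ M_i = 3 kN·m ≈ 3.000000 kN·m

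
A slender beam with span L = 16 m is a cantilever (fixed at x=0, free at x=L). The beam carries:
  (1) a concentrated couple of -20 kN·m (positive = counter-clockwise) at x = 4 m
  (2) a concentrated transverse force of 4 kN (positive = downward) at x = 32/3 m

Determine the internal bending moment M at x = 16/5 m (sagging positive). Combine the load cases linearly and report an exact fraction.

Load 1 — applied couple M₀=-20 kN·m at a=4 m (b=L-a=12):
  M_1 = M₀  [x≤a] = (-20) = -20 kN·m
Load 2 — point force P=4 kN at a=32/3 m (b=L-a=16/3):
  M_2 = -P(a-x)  [x≤a] = -4·((32/3)-(16/5)) = -448/15 kN·m
Superposition: M = Σ M_i = -748/15 kN·m ≈ -49.866667 kN·m

M(16/5) = -748/15 kN·m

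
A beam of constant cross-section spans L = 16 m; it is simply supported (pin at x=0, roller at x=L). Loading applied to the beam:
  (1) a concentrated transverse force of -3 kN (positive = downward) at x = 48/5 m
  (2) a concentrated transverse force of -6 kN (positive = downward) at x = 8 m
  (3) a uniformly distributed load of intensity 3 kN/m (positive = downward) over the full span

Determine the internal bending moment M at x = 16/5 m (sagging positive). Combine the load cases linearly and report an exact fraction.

M(16/5) = 48 kN·m

Load 1 — point force P=-3 kN at a=48/5 m (b=L-a=32/5):
  M_1 = Pbx/L  [x≤a] = (-3)·(32/5)·(16/5)/16 = -96/25 kN·m
Load 2 — point force P=-6 kN at a=8 m (b=L-a=8):
  M_2 = Pbx/L  [x≤a] = (-6)·8·(16/5)/16 = -48/5 kN·m
Load 3 — uniform load w=3 kN/m over full span:
  M_3 = wx(L-x)/2 = 3·(16/5)·(16-(16/5))/2 = 1536/25 kN·m
Superposition: M = Σ M_i = 48 kN·m ≈ 48.000000 kN·m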